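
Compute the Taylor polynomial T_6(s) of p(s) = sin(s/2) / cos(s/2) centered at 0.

Invert the denominator's series and multiply.
p(0) = 0
p′(0) = 1/2
p′′(0) = 0
p′′′(0) = 1/4
p^(4)(0) = 0
p^(5)(0) = 1/2
p^(6)(0) = 0

s^5/240 + s^3/24 + s/2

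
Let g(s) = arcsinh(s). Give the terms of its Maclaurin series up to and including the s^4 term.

g(0) = 0
g′(0) = 1
g′′(0) = 0
g′′′(0) = -1
g^(4)(0) = 0

-s^3/6 + s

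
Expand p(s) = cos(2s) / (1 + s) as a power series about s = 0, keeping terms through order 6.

-19*s^6/45 + s^5/3 - s^4/3 + s^3 - s^2 - s + 1

Write out both Maclaurin series and multiply, keeping only the needed powers.
p(0) = 1
p′(0) = -1
p′′(0) = -2
p′′′(0) = 6
p^(4)(0) = -8
p^(5)(0) = 40
p^(6)(0) = -304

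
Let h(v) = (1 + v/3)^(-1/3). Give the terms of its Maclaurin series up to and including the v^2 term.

2*v^2/81 - v/9 + 1

h(0) = 1
h′(0) = -1/9
h′′(0) = 4/81
Dividing each by k! gives the coefficients c_0, ..., c_2.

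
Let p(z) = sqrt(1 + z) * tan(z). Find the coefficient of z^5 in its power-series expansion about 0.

Take the Cauchy product of the two expansions.
p(0) = 0
p′(0) = 1
p′′(0) = 1
p′′′(0) = 5/4
p^(4)(0) = 11/2
p^(5)(0) = 101/16
Dividing each by k! gives the coefficients c_0, ..., c_5.

101/1920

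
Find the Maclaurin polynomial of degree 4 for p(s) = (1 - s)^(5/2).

Use the known series and substitute for the argument.

-5*s^4/128 - 5*s^3/16 + 15*s^2/8 - 5*s/2 + 1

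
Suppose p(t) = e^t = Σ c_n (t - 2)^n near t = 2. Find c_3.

e^(2)/6

Differentiate repeatedly and evaluate at the center.
p(2) = e^(2)
p′(2) = e^(2)
p′′(2) = e^(2)
p′′′(2) = e^(2)
The Taylor polynomial is Σ p^(k)(2)/k! · (t - 2)^k.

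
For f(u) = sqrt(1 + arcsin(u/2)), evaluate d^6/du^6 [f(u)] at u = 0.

-7*2^(419/781)*3^(714/781)*5^(651/781)*7^(199/781)/225

Let u equal the inner series; expand the outer function in u and truncate.
From the series, [u^6] f = -3169/2949120; multiply by 6! = 720 to get -7*2^(419/781)*3^(714/781)*5^(651/781)*7^(199/781)/225.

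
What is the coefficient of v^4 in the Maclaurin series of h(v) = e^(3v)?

27/8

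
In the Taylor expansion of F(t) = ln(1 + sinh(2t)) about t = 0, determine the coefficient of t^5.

Let u equal the inner series; expand the outer function in u and truncate.
F(0) = 0
F′(0) = 2
F′′(0) = -4
F′′′(0) = 24
F^(4)(0) = -160
F^(5)(0) = 1440

12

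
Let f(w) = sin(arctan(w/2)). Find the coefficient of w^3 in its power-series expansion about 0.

Compose series: expand the inner function first, then feed it into the outer expansion.
So c_3 = f′′′(0)/3! = -1/16.

-1/16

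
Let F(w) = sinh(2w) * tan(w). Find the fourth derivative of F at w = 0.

48

Multiply the two series term by term and collect like powers.
From the series, [w^4] F = 2; multiply by 4! = 24 to get 48.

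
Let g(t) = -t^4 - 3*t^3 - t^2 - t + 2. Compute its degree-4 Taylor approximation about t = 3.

-(t - 3)^4 - 15*(t - 3)^3 - 82*(t - 3)^2 - 196*(t - 3) - 172

[(t - 3)^0] = -172;  [(t - 3)^1] = -196;  [(t - 3)^2] = -82;  [(t - 3)^3] = -15;  [(t - 3)^4] = -1.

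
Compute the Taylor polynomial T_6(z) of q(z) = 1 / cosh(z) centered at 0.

Divide the numerator series by the denominator series (power-series long division).
q(0) = 1
q′(0) = 0
q′′(0) = -1
q′′′(0) = 0
q^(4)(0) = 5
q^(5)(0) = 0
q^(6)(0) = -61

-61*z^6/720 + 5*z^4/24 - z^2/2 + 1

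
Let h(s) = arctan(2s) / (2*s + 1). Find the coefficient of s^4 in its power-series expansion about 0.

Multiply the numerator's expansion by the denominator's geometric series.
h(0) = 0
h′(0) = 2
h′′(0) = -8
h′′′(0) = 32
h^(4)(0) = -256

-32/3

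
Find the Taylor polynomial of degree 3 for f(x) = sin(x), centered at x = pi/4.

-sqrt(2)*(x - pi/4)^3/12 - sqrt(2)*(x - pi/4)^2/4 + sqrt(2)*(x - pi/4)/2 + sqrt(2)/2

Differentiate repeatedly and evaluate at the center.
f(pi/4) = sqrt(2)/2
f′(pi/4) = sqrt(2)/2
f′′(pi/4) = -sqrt(2)/2
f′′′(pi/4) = -sqrt(2)/2
The Taylor polynomial is Σ f^(k)(pi/4)/k! · (x - pi/4)^k.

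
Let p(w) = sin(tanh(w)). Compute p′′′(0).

Substitute the inner expansion into the outer series and collect powers.
From the series, [w^3] p = -1/2; multiply by 3! = 6 to get -3.

-3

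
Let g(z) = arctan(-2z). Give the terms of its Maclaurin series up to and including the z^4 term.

Use the known series and substitute for the argument.

8*z^3/3 - 2*z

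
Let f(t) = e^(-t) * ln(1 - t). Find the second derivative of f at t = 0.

1

Write out both Maclaurin series and multiply, keeping only the needed powers.
The coefficient of t^2 in the expansion is 1/2, so f′′(0) = 2! * (1/2) = 1.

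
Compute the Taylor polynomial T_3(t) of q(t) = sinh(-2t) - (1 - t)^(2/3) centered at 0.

-104*t^3/81 + t^2/9 - 4*t/3 - 1

Combine the two series term by term.
[t^0] = -1;  [t^1] = -4/3;  [t^2] = 1/9;  [t^3] = -104/81.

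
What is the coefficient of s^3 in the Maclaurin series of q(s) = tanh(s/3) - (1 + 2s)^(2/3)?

-11/27

Expand each term separately and add.
So c_3 = q′′′(0)/3! = -11/27.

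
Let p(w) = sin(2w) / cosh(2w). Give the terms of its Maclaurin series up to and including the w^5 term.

48*w^5/5 - 16*w^3/3 + 2*w

Divide the numerator series by the denominator series (power-series long division).
p(0) = 0
p′(0) = 2
p′′(0) = 0
p′′′(0) = -32
p^(4)(0) = 0
p^(5)(0) = 1152
The Taylor polynomial is Σ p^(k)(0)/k! · w^k.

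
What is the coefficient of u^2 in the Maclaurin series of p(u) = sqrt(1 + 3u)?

-9/8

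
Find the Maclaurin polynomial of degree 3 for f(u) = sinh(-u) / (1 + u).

-7*u^3/6 + u^2 - u

Expand each factor separately, then convolve coefficients.
f(0) = 0
f′(0) = -1
f′′(0) = 2
f′′′(0) = -7
The Taylor polynomial is Σ f^(k)(0)/k! · u^k.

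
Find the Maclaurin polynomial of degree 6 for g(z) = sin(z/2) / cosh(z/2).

3*z^5/320 - z^3/12 + z/2

Invert the denominator's series and multiply.
[z^0] = 0;  [z^1] = 1/2;  [z^2] = 0;  [z^3] = -1/12;  [z^4] = 0;  [z^5] = 3/320;  [z^6] = 0.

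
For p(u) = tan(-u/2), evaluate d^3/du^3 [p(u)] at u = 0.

-1/4

Differentiate repeatedly and evaluate at the center.
From the series, [u^3] p = -1/24; multiply by 3! = 6 to get -1/4.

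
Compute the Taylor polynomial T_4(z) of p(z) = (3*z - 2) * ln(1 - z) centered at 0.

-z^4/2 - 5*z^3/6 - 2*z^2 + 2*z

Multiply each power in the prefactor through the base expansion.
p(0) = 0
p′(0) = 2
p′′(0) = -4
p′′′(0) = -5
p^(4)(0) = -12
The Taylor polynomial is Σ p^(k)(0)/k! · z^k.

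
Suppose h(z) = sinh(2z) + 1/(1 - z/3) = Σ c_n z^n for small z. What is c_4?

1/81

Add the two expansions coefficient-wise.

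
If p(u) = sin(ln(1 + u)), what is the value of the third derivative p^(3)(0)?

Plug the Maclaurin series of the inner function into that of the outer and collect terms.
The coefficient of u^3 in the expansion is 1/6, so p′′′(0) = 3! * (1/6) = 1.

1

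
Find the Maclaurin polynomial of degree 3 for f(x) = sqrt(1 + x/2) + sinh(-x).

-61*x^3/384 - x^2/32 - 3*x/4 + 1

Add the two expansions coefficient-wise.
[x^0] = 1;  [x^1] = -3/4;  [x^2] = -1/32;  [x^3] = -61/384.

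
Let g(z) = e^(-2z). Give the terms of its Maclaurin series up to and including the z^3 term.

-4*z^3/3 + 2*z^2 - 2*z + 1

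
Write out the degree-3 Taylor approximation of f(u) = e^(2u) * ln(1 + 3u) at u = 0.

6*u^3 + 3*u^2/2 + 3*u

Take the Cauchy product of the two expansions.
[u^0] = 0;  [u^1] = 3;  [u^2] = 3/2;  [u^3] = 6.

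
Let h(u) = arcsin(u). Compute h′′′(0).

1

From the series, [u^3] h = 1/6; multiply by 3! = 6 to get 1.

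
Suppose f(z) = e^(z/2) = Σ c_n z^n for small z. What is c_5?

[z^0] = 1;  [z^1] = 1/2;  [z^2] = 1/8;  [z^3] = 1/48;  [z^4] = 1/384;  [z^5] = 1/3840.

1/3840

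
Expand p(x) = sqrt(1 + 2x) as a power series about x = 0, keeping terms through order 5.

7*x^5/8 - 5*x^4/8 + x^3/2 - x^2/2 + x + 1

p(0) = 1
p′(0) = 1
p′′(0) = -1
p′′′(0) = 3
p^(4)(0) = -15
p^(5)(0) = 105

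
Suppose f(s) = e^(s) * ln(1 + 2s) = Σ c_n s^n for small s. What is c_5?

209/60

Take the Cauchy product of the two expansions.
[s^0] = 0;  [s^1] = 2;  [s^2] = 0;  [s^3] = 5/3;  [s^4] = -2;  [s^5] = 209/60.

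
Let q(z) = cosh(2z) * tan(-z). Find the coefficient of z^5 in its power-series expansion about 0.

Write out both Maclaurin series and multiply, keeping only the needed powers.
[z^0] = 0;  [z^1] = -1;  [z^2] = 0;  [z^3] = -7/3;  [z^4] = 0;  [z^5] = -22/15.

-22/15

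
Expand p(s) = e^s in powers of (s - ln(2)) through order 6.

(s - ln(2))^6/360 + (s - ln(2))^5/60 + (s - ln(2))^4/12 + (s - ln(2))^3/3 + (s - ln(2))^2 + 2*(s - ln(2)) + 2

Use the known series and substitute for the argument.
p(ln(2)) = 2
p′(ln(2)) = 2
p′′(ln(2)) = 2
p′′′(ln(2)) = 2
p^(4)(ln(2)) = 2
p^(5)(ln(2)) = 2
p^(6)(ln(2)) = 2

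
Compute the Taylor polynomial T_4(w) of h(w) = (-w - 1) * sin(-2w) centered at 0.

-4*w^4/3 - 4*w^3/3 + 2*w^2 + 2*w

Distribute the polynomial across the series and collect like powers.
h(0) = 0
h′(0) = 2
h′′(0) = 4
h′′′(0) = -8
h^(4)(0) = -32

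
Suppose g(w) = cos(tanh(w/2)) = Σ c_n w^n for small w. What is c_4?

Let u equal the inner series; expand the outer function in u and truncate.
g(0) = 1
g′(0) = 0
g′′(0) = -1/4
g′′′(0) = 0
g^(4)(0) = 9/16
The Taylor polynomial is Σ g^(k)(0)/k! · w^k.

3/128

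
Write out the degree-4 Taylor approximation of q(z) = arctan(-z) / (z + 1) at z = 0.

2*z^4/3 - 2*z^3/3 + z^2 - z

Expand 1/(denominator) as a geometric series and multiply by the numerator's series.
q(0) = 0
q′(0) = -1
q′′(0) = 2
q′′′(0) = -4
q^(4)(0) = 16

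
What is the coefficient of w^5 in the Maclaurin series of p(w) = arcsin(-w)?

-3/40

Compute the successive derivatives at the expansion point and divide by k!.
p(0) = 0
p′(0) = -1
p′′(0) = 0
p′′′(0) = -1
p^(4)(0) = 0
p^(5)(0) = -9
So c_5 = p^(5)(0)/5! = -3/40.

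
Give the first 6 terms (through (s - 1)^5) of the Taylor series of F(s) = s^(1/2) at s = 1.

7*(s - 1)^5/256 - 5*(s - 1)^4/128 + (s - 1)^3/16 - (s - 1)^2/8 + (s - 1)/2 + 1

[(s - 1)^0] = 1;  [(s - 1)^1] = 1/2;  [(s - 1)^2] = -1/8;  [(s - 1)^3] = 1/16;  [(s - 1)^4] = -5/128;  [(s - 1)^5] = 7/256.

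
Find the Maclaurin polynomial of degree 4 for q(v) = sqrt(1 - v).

q(0) = 1
q′(0) = -1/2
q′′(0) = -1/4
q′′′(0) = -3/8
q^(4)(0) = -15/16
Dividing each by k! gives the coefficients c_0, ..., c_4.

-5*v^4/128 - v^3/16 - v^2/8 - v/2 + 1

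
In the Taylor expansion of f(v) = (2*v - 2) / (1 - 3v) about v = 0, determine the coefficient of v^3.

-36

Shift and add copies of the series according to the polynomial's terms.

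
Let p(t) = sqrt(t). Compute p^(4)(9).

-5/11664

The coefficient of (t - 9)^4 in the expansion is -5/279936, so p^(4)(9) = 4! * (-5/279936) = -5/11664.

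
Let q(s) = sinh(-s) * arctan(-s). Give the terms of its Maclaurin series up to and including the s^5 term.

Expand each factor separately, then convolve coefficients.
[s^0] = 0;  [s^1] = 0;  [s^2] = 1;  [s^3] = 0;  [s^4] = -1/6;  [s^5] = 0.

-s^4/6 + s^2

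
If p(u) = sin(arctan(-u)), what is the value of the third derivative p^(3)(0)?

Plug the Maclaurin series of the inner function into that of the outer and collect terms.
The coefficient of u^3 in the expansion is 1/2, so p′′′(0) = 3! * (1/2) = 3.

3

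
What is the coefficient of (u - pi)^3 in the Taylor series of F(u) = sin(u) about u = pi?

Differentiate repeatedly and evaluate at the center.
[(u - pi)^0] = 0;  [(u - pi)^1] = -1;  [(u - pi)^2] = 0;  [(u - pi)^3] = 1/6.

1/6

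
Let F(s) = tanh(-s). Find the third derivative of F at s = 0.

2

From the series, [s^3] F = 1/3; multiply by 3! = 6 to get 2.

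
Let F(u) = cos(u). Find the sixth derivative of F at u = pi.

1

Apply the Taylor formula c_k = f^(k)(a)/k!.
From the series, [(u - pi)^6] F = 1/720; multiply by 6! = 720 to get 1.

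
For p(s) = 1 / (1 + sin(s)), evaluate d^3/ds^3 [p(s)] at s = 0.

Expand as Σ (-1)^k u^k with u equal to the inner function's series.
From the series, [s^3] p = -5/6; multiply by 3! = 6 to get -5.

-5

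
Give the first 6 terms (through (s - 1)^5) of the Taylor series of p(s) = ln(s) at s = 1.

Differentiate repeatedly and evaluate at the center.
[(s - 1)^0] = 0;  [(s - 1)^1] = 1;  [(s - 1)^2] = -1/2;  [(s - 1)^3] = 1/3;  [(s - 1)^4] = -1/4;  [(s - 1)^5] = 1/5.

(s - 1)^5/5 - (s - 1)^4/4 + (s - 1)^3/3 - (s - 1)^2/2 + (s - 1)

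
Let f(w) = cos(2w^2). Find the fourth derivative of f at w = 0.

-48

Differentiate repeatedly and evaluate at the center.
The coefficient of w^4 in the expansion is -2, so f^(4)(0) = 4! * (-2) = -48.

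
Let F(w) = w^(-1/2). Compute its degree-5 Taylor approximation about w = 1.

F(1) = 1
F′(1) = -1/2
F′′(1) = 3/4
F′′′(1) = -15/8
F^(4)(1) = 105/16
F^(5)(1) = -945/32
Dividing each by k! gives the coefficients c_0, ..., c_5.

-63*(w - 1)^5/256 + 35*(w - 1)^4/128 - 5*(w - 1)^3/16 + 3*(w - 1)^2/8 - (w - 1)/2 + 1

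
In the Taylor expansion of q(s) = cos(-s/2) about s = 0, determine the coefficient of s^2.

-1/8

[s^0] = 1;  [s^1] = 0;  [s^2] = -1/8.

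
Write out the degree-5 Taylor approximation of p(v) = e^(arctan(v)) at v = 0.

v^5/24 - 7*v^4/24 - v^3/6 + v^2/2 + v + 1

Let u equal the inner series; expand the outer function in u and truncate.
p(0) = 1
p′(0) = 1
p′′(0) = 1
p′′′(0) = -1
p^(4)(0) = -7
p^(5)(0) = 5
The Taylor polynomial is Σ p^(k)(0)/k! · v^k.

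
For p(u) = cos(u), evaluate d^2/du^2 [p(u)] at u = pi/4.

Compute the successive derivatives at the expansion point and divide by k!.
From the series, [(u - pi/4)^2] p = -sqrt(2)/4; multiply by 2! = 2 to get -sqrt(2)/2.

-sqrt(2)/2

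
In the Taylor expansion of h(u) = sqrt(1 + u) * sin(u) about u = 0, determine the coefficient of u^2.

Write out both Maclaurin series and multiply, keeping only the needed powers.
h(0) = 0
h′(0) = 1
h′′(0) = 1
So c_2 = h′′(0)/2! = 1/2.

1/2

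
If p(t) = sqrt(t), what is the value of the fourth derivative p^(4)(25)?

Differentiate repeatedly and evaluate at the center.
The coefficient of (t - 25)^4 in the expansion is -1/2000000, so p^(4)(25) = 4! * (-1/2000000) = -3/250000.

-3/250000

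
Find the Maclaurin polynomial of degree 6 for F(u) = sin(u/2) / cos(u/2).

Invert the denominator's series and multiply.
F(0) = 0
F′(0) = 1/2
F′′(0) = 0
F′′′(0) = 1/4
F^(4)(0) = 0
F^(5)(0) = 1/2
F^(6)(0) = 0

u^5/240 + u^3/24 + u/2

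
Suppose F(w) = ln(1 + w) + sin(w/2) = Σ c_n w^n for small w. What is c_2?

Expand each term separately and add.
So c_2 = F′′(0)/2! = -1/2.

-1/2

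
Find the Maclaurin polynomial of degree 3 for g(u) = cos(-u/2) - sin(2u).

Expand each term separately and add.

4*u^3/3 - u^2/8 - 2*u + 1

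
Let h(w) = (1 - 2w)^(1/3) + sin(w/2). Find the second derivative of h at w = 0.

Expand each term separately and add.
From the series, [w^2] h = -4/9; multiply by 2! = 2 to get -8/9.

-8/9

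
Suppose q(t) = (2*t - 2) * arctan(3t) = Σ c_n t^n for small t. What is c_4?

Shift and add copies of the series according to the polynomial's terms.
q(0) = 0
q′(0) = -6
q′′(0) = 12
q′′′(0) = 108
q^(4)(0) = -432
So c_4 = q^(4)(0)/4! = -18.

-18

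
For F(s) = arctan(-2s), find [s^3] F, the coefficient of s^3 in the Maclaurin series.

8/3

F(0) = 0
F′(0) = -2
F′′(0) = 0
F′′′(0) = 16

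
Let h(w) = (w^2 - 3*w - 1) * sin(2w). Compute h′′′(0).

Distribute the polynomial across the series and collect like powers.
The coefficient of w^3 in the expansion is 10/3, so h′′′(0) = 3! * (10/3) = 20.

20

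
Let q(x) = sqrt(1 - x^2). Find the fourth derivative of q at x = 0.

The coefficient of x^4 in the expansion is -1/8, so q^(4)(0) = 4! * (-1/8) = -3.

-3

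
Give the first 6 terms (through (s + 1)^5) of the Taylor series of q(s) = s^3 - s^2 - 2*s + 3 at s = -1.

q(-1) = 3
q′(-1) = 3
q′′(-1) = -8
q′′′(-1) = 6
q^(4)(-1) = 0
q^(5)(-1) = 0
Then c_k = q^(k)(-1)/k! gives each Taylor coefficient.

(s + 1)^3 - 4*(s + 1)^2 + 3*(s + 1) + 3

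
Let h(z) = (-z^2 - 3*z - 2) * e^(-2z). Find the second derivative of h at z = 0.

Multiply each power in the prefactor through the base expansion.
From the series, [z^2] h = 1; multiply by 2! = 2 to get 2.

2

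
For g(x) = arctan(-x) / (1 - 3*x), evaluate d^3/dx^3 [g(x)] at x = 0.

Multiply the numerator's expansion by the denominator's geometric series.
The coefficient of x^3 in the expansion is -26/3, so g′′′(0) = 3! * (-26/3) = -52.

-52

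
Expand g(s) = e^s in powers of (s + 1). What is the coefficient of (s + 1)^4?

e^(-1)/24

Use the known series and substitute for the argument.
g(-1) = e^(-1)
g′(-1) = e^(-1)
g′′(-1) = e^(-1)
g′′′(-1) = e^(-1)
g^(4)(-1) = e^(-1)
Dividing each by k! gives the coefficients c_0, ..., c_4.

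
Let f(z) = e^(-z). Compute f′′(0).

1

Apply the Taylor formula c_k = f^(k)(a)/k!.
From the series, [z^2] f = 1/2; multiply by 2! = 2 to get 1.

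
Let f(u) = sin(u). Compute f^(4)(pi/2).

The coefficient of (u - pi/2)^4 in the expansion is 1/24, so f^(4)(pi/2) = 4! * (1/24) = 1.

1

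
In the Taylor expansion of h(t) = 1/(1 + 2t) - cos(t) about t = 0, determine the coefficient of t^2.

9/2

Combine the two series term by term.
[t^0] = 0;  [t^1] = -2;  [t^2] = 9/2.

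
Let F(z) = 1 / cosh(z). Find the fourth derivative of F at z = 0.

5

Write the quotient as an unknown series and match coefficients against numerator = denominator · series.
The coefficient of z^4 in the expansion is 5/24, so F^(4)(0) = 4! * (5/24) = 5.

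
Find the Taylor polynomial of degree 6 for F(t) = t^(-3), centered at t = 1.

28*(t - 1)^6 - 21*(t - 1)^5 + 15*(t - 1)^4 - 10*(t - 1)^3 + 6*(t - 1)^2 - 3*(t - 1) + 1

F(1) = 1
F′(1) = -3
F′′(1) = 12
F′′′(1) = -60
F^(4)(1) = 360
F^(5)(1) = -2520
F^(6)(1) = 20160
Dividing each by k! gives the coefficients c_0, ..., c_6.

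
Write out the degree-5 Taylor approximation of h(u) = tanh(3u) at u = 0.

162*u^5/5 - 9*u^3 + 3*u

Compute the successive derivatives at the expansion point and divide by k!.
[u^0] = 0;  [u^1] = 3;  [u^2] = 0;  [u^3] = -9;  [u^4] = 0;  [u^5] = 162/5.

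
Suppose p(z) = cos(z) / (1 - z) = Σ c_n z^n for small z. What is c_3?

Multiply the numerator's expansion by the denominator's geometric series.

1/2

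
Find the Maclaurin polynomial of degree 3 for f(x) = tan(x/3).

f(0) = 0
f′(0) = 1/3
f′′(0) = 0
f′′′(0) = 2/27

x^3/81 + x/3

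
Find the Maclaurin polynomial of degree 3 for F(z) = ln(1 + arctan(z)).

-z^2/2 + z

Substitute the inner expansion into the outer series and collect powers.
F(0) = 0
F′(0) = 1
F′′(0) = -1
F′′′(0) = 0
The Taylor polynomial is Σ F^(k)(0)/k! · z^k.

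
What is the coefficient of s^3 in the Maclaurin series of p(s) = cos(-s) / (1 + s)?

-1/2

Multiply the two series term by term and collect like powers.
p(0) = 1
p′(0) = -1
p′′(0) = 1
p′′′(0) = -3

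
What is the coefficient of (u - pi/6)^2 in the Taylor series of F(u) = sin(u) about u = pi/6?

Apply the Taylor formula c_k = f^(k)(a)/k!.
[(u - pi/6)^0] = 1/2;  [(u - pi/6)^1] = sqrt(3)/2;  [(u - pi/6)^2] = -1/4.

-1/4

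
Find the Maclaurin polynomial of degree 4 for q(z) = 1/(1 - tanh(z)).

Substitute the inner expansion into the outer series and collect powers.
[z^0] = 1;  [z^1] = 1;  [z^2] = 1;  [z^3] = 2/3;  [z^4] = 1/3.

z^4/3 + 2*z^3/3 + z^2 + z + 1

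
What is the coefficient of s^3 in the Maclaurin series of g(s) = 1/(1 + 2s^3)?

-2

Differentiate repeatedly and evaluate at the center.
So c_3 = g′′′(0)/3! = -2.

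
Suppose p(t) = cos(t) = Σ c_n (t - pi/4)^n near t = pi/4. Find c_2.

p(pi/4) = sqrt(2)/2
p′(pi/4) = -sqrt(2)/2
p′′(pi/4) = -sqrt(2)/2
So c_2 = p′′(pi/4)/2! = -sqrt(2)/4.

-sqrt(2)/4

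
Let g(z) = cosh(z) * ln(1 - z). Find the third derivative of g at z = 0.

-5

Write out both Maclaurin series and multiply, keeping only the needed powers.
The coefficient of z^3 in the expansion is -5/6, so g′′′(0) = 3! * (-5/6) = -5.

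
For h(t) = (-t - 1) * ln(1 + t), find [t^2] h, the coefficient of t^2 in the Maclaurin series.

-1/2

Distribute the polynomial across the series and collect like powers.
h(0) = 0
h′(0) = -1
h′′(0) = -1
So c_2 = h′′(0)/2! = -1/2.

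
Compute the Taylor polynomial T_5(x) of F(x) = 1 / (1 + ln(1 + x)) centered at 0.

Expand as Σ (-1)^k u^k with u equal to the inner function's series.
[x^0] = 1;  [x^1] = -1;  [x^2] = 3/2;  [x^3] = -7/3;  [x^4] = 11/3;  [x^5] = -347/60.

-347*x^5/60 + 11*x^4/3 - 7*x^3/3 + 3*x^2/2 - x + 1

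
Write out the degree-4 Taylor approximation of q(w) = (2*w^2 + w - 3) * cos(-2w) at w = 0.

-6*w^4 - 2*w^3 + 8*w^2 + w - 3

Distribute the polynomial across the series and collect like powers.
q(0) = -3
q′(0) = 1
q′′(0) = 16
q′′′(0) = -12
q^(4)(0) = -144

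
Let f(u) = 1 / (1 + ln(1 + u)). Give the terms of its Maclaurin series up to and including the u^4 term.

Expand as Σ (-1)^k u^k with u equal to the inner function's series.
f(0) = 1
f′(0) = -1
f′′(0) = 3
f′′′(0) = -14
f^(4)(0) = 88
Dividing each by k! gives the coefficients c_0, ..., c_4.

11*u^4/3 - 7*u^3/3 + 3*u^2/2 - u + 1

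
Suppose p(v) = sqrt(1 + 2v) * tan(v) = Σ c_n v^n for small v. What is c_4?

5/6

Write out both Maclaurin series and multiply, keeping only the needed powers.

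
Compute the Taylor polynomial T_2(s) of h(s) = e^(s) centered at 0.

Compute the successive derivatives at the expansion point and divide by k!.
[s^0] = 1;  [s^1] = 1;  [s^2] = 1/2.

s^2/2 + s + 1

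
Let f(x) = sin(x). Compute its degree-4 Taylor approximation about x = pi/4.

sqrt(2)*(x - pi/4)^4/48 - sqrt(2)*(x - pi/4)^3/12 - sqrt(2)*(x - pi/4)^2/4 + sqrt(2)*(x - pi/4)/2 + sqrt(2)/2

Use the known series and substitute for the argument.
[(x - pi/4)^0] = sqrt(2)/2;  [(x - pi/4)^1] = sqrt(2)/2;  [(x - pi/4)^2] = -sqrt(2)/4;  [(x - pi/4)^3] = -sqrt(2)/12;  [(x - pi/4)^4] = sqrt(2)/48.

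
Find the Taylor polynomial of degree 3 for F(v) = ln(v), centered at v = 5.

(v - 5)^3/375 - (v - 5)^2/50 + (v - 5)/5 + ln(5)

Compute the successive derivatives at the expansion point and divide by k!.
[(v - 5)^0] = ln(5);  [(v - 5)^1] = 1/5;  [(v - 5)^2] = -1/50;  [(v - 5)^3] = 1/375.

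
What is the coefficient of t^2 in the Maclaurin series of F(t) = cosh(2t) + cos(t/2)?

15/8

Combine the two series term by term.
F(0) = 2
F′(0) = 0
F′′(0) = 15/4
So c_2 = F′′(0)/2! = 15/8.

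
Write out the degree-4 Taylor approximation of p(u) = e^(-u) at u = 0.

u^4/24 - u^3/6 + u^2/2 - u + 1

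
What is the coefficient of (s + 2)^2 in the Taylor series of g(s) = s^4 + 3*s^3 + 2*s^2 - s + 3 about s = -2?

[(s + 2)^0] = 5;  [(s + 2)^1] = -5;  [(s + 2)^2] = 8.
So c_2 = g′′(-2)/2! = 8.

8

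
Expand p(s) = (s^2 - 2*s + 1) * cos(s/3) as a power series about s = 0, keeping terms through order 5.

Distribute the polynomial across the series and collect like powers.
p(0) = 1
p′(0) = -2
p′′(0) = 17/9
p′′′(0) = 2/3
p^(4)(0) = -107/81
p^(5)(0) = -10/81
Then c_k = p^(k)(0)/k! gives each Taylor coefficient.

-s^5/972 - 107*s^4/1944 + s^3/9 + 17*s^2/18 - 2*s + 1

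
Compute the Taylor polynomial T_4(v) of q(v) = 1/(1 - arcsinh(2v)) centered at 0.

32*v^4/3 + 20*v^3/3 + 4*v^2 + 2*v + 1

Plug the Maclaurin series of the inner function into that of the outer and collect terms.
q(0) = 1
q′(0) = 2
q′′(0) = 8
q′′′(0) = 40
q^(4)(0) = 256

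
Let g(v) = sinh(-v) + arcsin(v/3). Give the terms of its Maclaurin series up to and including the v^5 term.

Combine the two series term by term.
g(0) = 0
g′(0) = -2/3
g′′(0) = 0
g′′′(0) = -26/27
g^(4)(0) = 0
g^(5)(0) = -26/27

-13*v^5/1620 - 13*v^3/81 - 2*v/3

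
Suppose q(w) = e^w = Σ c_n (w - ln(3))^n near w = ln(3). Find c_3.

1/2

q(ln(3)) = 3
q′(ln(3)) = 3
q′′(ln(3)) = 3
q′′′(ln(3)) = 3
The Taylor polynomial is Σ q^(k)(ln(3))/k! · (w - ln(3))^k.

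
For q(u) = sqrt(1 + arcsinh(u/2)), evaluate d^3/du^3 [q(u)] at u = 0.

Compose series: expand the inner function first, then feed it into the outer expansion.
From the series, [u^3] q = -1/384; multiply by 3! = 6 to get -1/64.

-1/64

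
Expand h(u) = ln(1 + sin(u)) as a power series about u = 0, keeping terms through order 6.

Substitute the inner expansion into the outer series and collect powers.
h(0) = 0
h′(0) = 1
h′′(0) = -1
h′′′(0) = 1
h^(4)(0) = -2
h^(5)(0) = 5
h^(6)(0) = -16

-u^6/45 + u^5/24 - u^4/12 + u^3/6 - u^2/2 + u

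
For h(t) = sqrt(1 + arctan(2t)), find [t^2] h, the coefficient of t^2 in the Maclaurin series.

Plug the Maclaurin series of the inner function into that of the outer and collect terms.
So c_2 = h′′(0)/2! = -1/2.

-1/2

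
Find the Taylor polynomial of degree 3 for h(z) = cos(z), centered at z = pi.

(z - pi)^2/2 - 1

Compute the successive derivatives at the expansion point and divide by k!.
h(pi) = -1
h′(pi) = 0
h′′(pi) = 1
h′′′(pi) = 0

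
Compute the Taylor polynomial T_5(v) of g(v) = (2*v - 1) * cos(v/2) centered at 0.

Distribute the polynomial across the series and collect like powers.
g(0) = -1
g′(0) = 2
g′′(0) = 1/4
g′′′(0) = -3/2
g^(4)(0) = -1/16
g^(5)(0) = 5/8
Then c_k = g^(k)(0)/k! gives each Taylor coefficient.

v^5/192 - v^4/384 - v^3/4 + v^2/8 + 2*v - 1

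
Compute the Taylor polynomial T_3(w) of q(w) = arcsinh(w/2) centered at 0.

-w^3/48 + w/2

q(0) = 0
q′(0) = 1/2
q′′(0) = 0
q′′′(0) = -1/8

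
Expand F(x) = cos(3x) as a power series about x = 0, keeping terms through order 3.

[x^0] = 1;  [x^1] = 0;  [x^2] = -9/2;  [x^3] = 0.

1 - 9*x^2/2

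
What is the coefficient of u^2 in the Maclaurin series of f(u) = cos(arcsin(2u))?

-2

Compose series: expand the inner function first, then feed it into the outer expansion.
f(0) = 1
f′(0) = 0
f′′(0) = -4
The Taylor polynomial is Σ f^(k)(0)/k! · u^k.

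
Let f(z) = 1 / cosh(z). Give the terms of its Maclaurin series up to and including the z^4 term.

Invert the denominator's series and multiply.
f(0) = 1
f′(0) = 0
f′′(0) = -1
f′′′(0) = 0
f^(4)(0) = 5

5*z^4/24 - z^2/2 + 1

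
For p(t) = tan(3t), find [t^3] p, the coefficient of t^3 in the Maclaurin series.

p(0) = 0
p′(0) = 3
p′′(0) = 0
p′′′(0) = 54
So c_3 = p′′′(0)/3! = 9.

9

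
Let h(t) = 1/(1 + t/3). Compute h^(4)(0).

Apply the Taylor formula c_k = f^(k)(a)/k!.
The coefficient of t^4 in the expansion is 1/81, so h^(4)(0) = 4! * (1/81) = 8/27.

8/27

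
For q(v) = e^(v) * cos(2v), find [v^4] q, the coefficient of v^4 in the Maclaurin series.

Write out both Maclaurin series and multiply, keeping only the needed powers.
q(0) = 1
q′(0) = 1
q′′(0) = -3
q′′′(0) = -11
q^(4)(0) = -7
Dividing each by k! gives the coefficients c_0, ..., c_4.

-7/24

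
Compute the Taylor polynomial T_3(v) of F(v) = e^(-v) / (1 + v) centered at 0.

-8*v^3/3 + 5*v^2/2 - 2*v + 1

Take the Cauchy product of the two expansions.
[v^0] = 1;  [v^1] = -2;  [v^2] = 5/2;  [v^3] = -8/3.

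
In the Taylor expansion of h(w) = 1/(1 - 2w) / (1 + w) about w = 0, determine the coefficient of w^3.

5

Take the Cauchy product of the two expansions.
h(0) = 1
h′(0) = 1
h′′(0) = 6
h′′′(0) = 30
So c_3 = h′′′(0)/3! = 5.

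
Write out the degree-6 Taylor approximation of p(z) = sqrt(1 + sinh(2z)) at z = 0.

-2401*z^6/720 + 241*z^5/120 - 31*z^4/24 + 7*z^3/6 - z^2/2 + z + 1

Substitute the inner expansion into the outer series and collect powers.
p(0) = 1
p′(0) = 1
p′′(0) = -1
p′′′(0) = 7
p^(4)(0) = -31
p^(5)(0) = 241
p^(6)(0) = -2401
Then c_k = p^(k)(0)/k! gives each Taylor coefficient.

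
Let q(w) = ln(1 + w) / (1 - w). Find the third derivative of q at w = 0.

Expand each factor separately, then convolve coefficients.
From the series, [w^3] q = 5/6; multiply by 3! = 6 to get 5.

5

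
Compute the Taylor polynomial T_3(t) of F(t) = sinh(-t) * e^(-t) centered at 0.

Expand each factor separately, then convolve coefficients.
F(0) = 0
F′(0) = -1
F′′(0) = 2
F′′′(0) = -4

-2*t^3/3 + t^2 - t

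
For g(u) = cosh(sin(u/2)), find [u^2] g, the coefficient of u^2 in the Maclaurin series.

Let u equal the inner series; expand the outer function in u and truncate.
g(0) = 1
g′(0) = 0
g′′(0) = 1/4
The Taylor polynomial is Σ g^(k)(0)/k! · u^k.

1/8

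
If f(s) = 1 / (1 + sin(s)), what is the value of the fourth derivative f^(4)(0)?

16

Write 1/(1+u) = 1 - u + u^2 - u^3 + ... and substitute the series for u.
The coefficient of s^4 in the expansion is 2/3, so f^(4)(0) = 4! * (2/3) = 16.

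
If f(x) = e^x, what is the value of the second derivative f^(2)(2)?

The coefficient of (x - 2)^2 in the expansion is e^(2)/2, so f′′(2) = 2! * (e^(2)/2) = e^(2).

e^(2)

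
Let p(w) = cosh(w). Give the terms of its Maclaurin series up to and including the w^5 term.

w^4/24 + w^2/2 + 1

[w^0] = 1;  [w^1] = 0;  [w^2] = 1/2;  [w^3] = 0;  [w^4] = 1/24;  [w^5] = 0.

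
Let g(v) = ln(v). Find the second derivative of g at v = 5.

From the series, [(v - 5)^2] g = -1/50; multiply by 2! = 2 to get -1/25.

-1/25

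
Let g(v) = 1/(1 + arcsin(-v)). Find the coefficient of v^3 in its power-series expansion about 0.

7/6

Let u equal the inner series; expand the outer function in u and truncate.
[v^0] = 1;  [v^1] = 1;  [v^2] = 1;  [v^3] = 7/6.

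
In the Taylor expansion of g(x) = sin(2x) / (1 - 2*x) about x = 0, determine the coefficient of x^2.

Multiply the numerator's expansion by the denominator's geometric series.
[x^0] = 0;  [x^1] = 2;  [x^2] = 4.

4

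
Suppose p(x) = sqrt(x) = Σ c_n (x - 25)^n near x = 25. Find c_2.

[(x - 25)^0] = 5;  [(x - 25)^1] = 1/10;  [(x - 25)^2] = -1/1000.
So c_2 = p′′(25)/2! = -1/1000.

-1/1000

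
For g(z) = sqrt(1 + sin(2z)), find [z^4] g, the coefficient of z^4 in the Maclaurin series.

Plug the Maclaurin series of the inner function into that of the outer and collect terms.
g(0) = 1
g′(0) = 1
g′′(0) = -1
g′′′(0) = -1
g^(4)(0) = 1
Then c_k = g^(k)(0)/k! gives each Taylor coefficient.

1/24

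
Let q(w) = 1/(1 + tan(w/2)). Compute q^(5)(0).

-8

Substitute the inner expansion into the outer series and collect powers.
The coefficient of w^5 in the expansion is -1/15, so q^(5)(0) = 5! * (-1/15) = -8.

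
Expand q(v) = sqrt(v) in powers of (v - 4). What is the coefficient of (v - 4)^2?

Compute the successive derivatives at the expansion point and divide by k!.
q(4) = 2
q′(4) = 1/4
q′′(4) = -1/32
So c_2 = q′′(4)/2! = -1/64.

-1/64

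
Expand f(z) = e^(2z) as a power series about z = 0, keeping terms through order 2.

2*z^2 + 2*z + 1

f(0) = 1
f′(0) = 2
f′′(0) = 4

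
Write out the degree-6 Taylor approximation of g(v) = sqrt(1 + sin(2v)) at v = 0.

Plug the Maclaurin series of the inner function into that of the outer and collect terms.

-v^6/720 + v^5/120 + v^4/24 - v^3/6 - v^2/2 + v + 1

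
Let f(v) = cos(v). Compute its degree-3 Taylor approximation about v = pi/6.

(v - pi/6)^3/12 - sqrt(3)*(v - pi/6)^2/4 - (v - pi/6)/2 + sqrt(3)/2

f(pi/6) = sqrt(3)/2
f′(pi/6) = -1/2
f′′(pi/6) = -sqrt(3)/2
f′′′(pi/6) = 1/2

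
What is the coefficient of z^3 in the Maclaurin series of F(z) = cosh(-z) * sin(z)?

Write out both Maclaurin series and multiply, keeping only the needed powers.
[z^0] = 0;  [z^1] = 1;  [z^2] = 0;  [z^3] = 1/3.

1/3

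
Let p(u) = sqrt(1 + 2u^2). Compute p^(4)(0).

-12

The coefficient of u^4 in the expansion is -1/2, so p^(4)(0) = 4! * (-1/2) = -12.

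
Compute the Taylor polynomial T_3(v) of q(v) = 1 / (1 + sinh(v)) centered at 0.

-7*v^3/6 + v^2 - v + 1

Write 1/(1+u) = 1 - u + u^2 - u^3 + ... and substitute the series for u.
q(0) = 1
q′(0) = -1
q′′(0) = 2
q′′′(0) = -7
Then c_k = q^(k)(0)/k! gives each Taylor coefficient.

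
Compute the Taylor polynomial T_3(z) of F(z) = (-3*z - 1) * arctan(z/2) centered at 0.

Multiply each power in the prefactor through the base expansion.
[z^0] = 0;  [z^1] = -1/2;  [z^2] = -3/2;  [z^3] = 1/24.

z^3/24 - 3*z^2/2 - z/2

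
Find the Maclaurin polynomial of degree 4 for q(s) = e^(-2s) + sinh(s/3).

2*s^4/3 - 215*s^3/162 + 2*s^2 - 5*s/3 + 1

Expand each term separately and add.
[s^0] = 1;  [s^1] = -5/3;  [s^2] = 2;  [s^3] = -215/162;  [s^4] = 2/3.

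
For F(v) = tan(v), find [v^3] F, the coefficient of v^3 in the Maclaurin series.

1/3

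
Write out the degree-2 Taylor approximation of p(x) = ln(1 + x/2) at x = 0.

-x^2/8 + x/2

Differentiate repeatedly and evaluate at the center.
p(0) = 0
p′(0) = 1/2
p′′(0) = -1/4
Dividing each by k! gives the coefficients c_0, ..., c_2.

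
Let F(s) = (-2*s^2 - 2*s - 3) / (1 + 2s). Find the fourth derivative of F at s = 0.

Multiply each power in the prefactor through the base expansion.
The coefficient of s^4 in the expansion is -40, so F^(4)(0) = 4! * (-40) = -960.

-960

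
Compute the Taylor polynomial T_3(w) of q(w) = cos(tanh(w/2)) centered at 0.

1 - w^2/8

Plug the Maclaurin series of the inner function into that of the outer and collect terms.
q(0) = 1
q′(0) = 0
q′′(0) = -1/4
q′′′(0) = 0
Dividing each by k! gives the coefficients c_0, ..., c_3.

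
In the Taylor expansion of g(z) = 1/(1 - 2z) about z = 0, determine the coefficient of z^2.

Differentiate repeatedly and evaluate at the center.
g(0) = 1
g′(0) = 2
g′′(0) = 8
Then c_k = g^(k)(0)/k! gives each Taylor coefficient.

4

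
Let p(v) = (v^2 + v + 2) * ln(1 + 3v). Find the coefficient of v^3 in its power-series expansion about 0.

33/2

Multiply each power in the prefactor through the base expansion.
p(0) = 0
p′(0) = 6
p′′(0) = -12
p′′′(0) = 99
So c_3 = p′′′(0)/3! = 33/2.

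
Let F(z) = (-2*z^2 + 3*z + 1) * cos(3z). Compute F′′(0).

-13

Multiply each power in the prefactor through the base expansion.
The coefficient of z^2 in the expansion is -13/2, so F′′(0) = 2! * (-13/2) = -13.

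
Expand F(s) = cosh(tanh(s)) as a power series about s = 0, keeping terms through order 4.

Substitute the inner expansion into the outer series and collect powers.
F(0) = 1
F′(0) = 0
F′′(0) = 1
F′′′(0) = 0
F^(4)(0) = -7

-7*s^4/24 + s^2/2 + 1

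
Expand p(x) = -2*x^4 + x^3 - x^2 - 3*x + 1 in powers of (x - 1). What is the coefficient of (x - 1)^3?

-7

Use the known series and substitute for the argument.
p(1) = -4
p′(1) = -10
p′′(1) = -20
p′′′(1) = -42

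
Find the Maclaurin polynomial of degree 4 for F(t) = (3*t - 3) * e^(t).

3*t^4/8 + t^3 + 3*t^2/2 - 3

Shift and add copies of the series according to the polynomial's terms.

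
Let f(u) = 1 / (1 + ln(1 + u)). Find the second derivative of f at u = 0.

3

Expand as Σ (-1)^k u^k with u equal to the inner function's series.
The coefficient of u^2 in the expansion is 3/2, so f′′(0) = 2! * (3/2) = 3.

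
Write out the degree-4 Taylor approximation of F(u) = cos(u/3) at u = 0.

u^4/1944 - u^2/18 + 1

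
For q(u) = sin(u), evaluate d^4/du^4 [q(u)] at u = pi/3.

sqrt(3)/2

The coefficient of (u - pi/3)^4 in the expansion is sqrt(3)/48, so q^(4)(pi/3) = 4! * (sqrt(3)/48) = sqrt(3)/2.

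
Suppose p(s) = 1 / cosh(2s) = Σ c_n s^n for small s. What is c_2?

-2

Invert the denominator's series and multiply.
[s^0] = 1;  [s^1] = 0;  [s^2] = -2.
So c_2 = p′′(0)/2! = -2.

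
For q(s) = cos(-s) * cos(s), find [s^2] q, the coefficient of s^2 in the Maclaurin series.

-1

Expand each factor separately, then convolve coefficients.
q(0) = 1
q′(0) = 0
q′′(0) = -2
Dividing each by k! gives the coefficients c_0, ..., c_2.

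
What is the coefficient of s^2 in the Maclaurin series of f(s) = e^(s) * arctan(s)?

Write out both Maclaurin series and multiply, keeping only the needed powers.
[s^0] = 0;  [s^1] = 1;  [s^2] = 1.
So c_2 = f′′(0)/2! = 1.

1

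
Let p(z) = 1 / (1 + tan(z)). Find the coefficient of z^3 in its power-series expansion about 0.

-4/3

Expand as Σ (-1)^k u^k with u equal to the inner function's series.
[z^0] = 1;  [z^1] = -1;  [z^2] = 1;  [z^3] = -4/3.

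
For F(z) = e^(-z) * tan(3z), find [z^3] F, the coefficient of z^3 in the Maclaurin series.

21/2

Expand each factor separately, then convolve coefficients.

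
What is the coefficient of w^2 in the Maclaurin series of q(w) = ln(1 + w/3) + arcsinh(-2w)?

Combine the two series term by term.
q(0) = 0
q′(0) = -5/3
q′′(0) = -1/9
The Taylor polynomial is Σ q^(k)(0)/k! · w^k.

-1/18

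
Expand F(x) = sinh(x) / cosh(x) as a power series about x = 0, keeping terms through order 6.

Write the quotient as an unknown series and match coefficients against numerator = denominator · series.
[x^0] = 0;  [x^1] = 1;  [x^2] = 0;  [x^3] = -1/3;  [x^4] = 0;  [x^5] = 2/15;  [x^6] = 0.

2*x^5/15 - x^3/3 + x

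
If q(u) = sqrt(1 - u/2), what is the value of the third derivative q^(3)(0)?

-3/64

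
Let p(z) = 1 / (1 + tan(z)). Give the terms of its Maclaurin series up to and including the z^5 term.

Use the geometric series for the reciprocal, then substitute.

-32*z^5/15 + 5*z^4/3 - 4*z^3/3 + z^2 - z + 1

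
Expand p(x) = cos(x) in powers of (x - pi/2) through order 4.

p(pi/2) = 0
p′(pi/2) = -1
p′′(pi/2) = 0
p′′′(pi/2) = 1
p^(4)(pi/2) = 0
The Taylor polynomial is Σ p^(k)(pi/2)/k! · (x - pi/2)^k.

(x - pi/2)^3/6 - (x - pi/2)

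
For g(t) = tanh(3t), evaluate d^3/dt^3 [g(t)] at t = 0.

From the series, [t^3] g = -9; multiply by 3! = 6 to get -54.

-54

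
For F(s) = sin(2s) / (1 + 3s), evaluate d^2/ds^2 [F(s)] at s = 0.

Expand each factor separately, then convolve coefficients.
The coefficient of s^2 in the expansion is -6, so F′′(0) = 2! * (-6) = -12.

-12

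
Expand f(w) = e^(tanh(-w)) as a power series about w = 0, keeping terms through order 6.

Substitute the inner expansion into the outer series and collect powers.

97*w^6/720 + w^5/40 - 7*w^4/24 + w^3/6 + w^2/2 - w + 1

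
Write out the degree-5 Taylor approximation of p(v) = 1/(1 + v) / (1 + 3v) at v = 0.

Multiply the two series term by term and collect like powers.
p(0) = 1
p′(0) = -4
p′′(0) = 26
p′′′(0) = -240
p^(4)(0) = 2904
p^(5)(0) = -43680

-364*v^5 + 121*v^4 - 40*v^3 + 13*v^2 - 4*v + 1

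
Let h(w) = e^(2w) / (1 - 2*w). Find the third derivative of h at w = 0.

128

Expand 1/(denominator) as a geometric series and multiply by the numerator's series.
The coefficient of w^3 in the expansion is 64/3, so h′′′(0) = 3! * (64/3) = 128.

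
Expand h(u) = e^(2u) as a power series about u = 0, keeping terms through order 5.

4*u^5/15 + 2*u^4/3 + 4*u^3/3 + 2*u^2 + 2*u + 1

Apply the Taylor formula c_k = f^(k)(a)/k!.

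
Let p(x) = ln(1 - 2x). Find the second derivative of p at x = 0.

From the series, [x^2] p = -2; multiply by 2! = 2 to get -4.

-4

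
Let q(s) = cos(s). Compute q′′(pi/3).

The coefficient of (s - pi/3)^2 in the expansion is -1/4, so q′′(pi/3) = 2! * (-1/4) = -1/2.

-1/2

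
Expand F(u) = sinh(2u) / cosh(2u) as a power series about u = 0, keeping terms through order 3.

-8*u^3/3 + 2*u

Divide the numerator series by the denominator series (power-series long division).
F(0) = 0
F′(0) = 2
F′′(0) = 0
F′′′(0) = -16
Dividing each by k! gives the coefficients c_0, ..., c_3.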